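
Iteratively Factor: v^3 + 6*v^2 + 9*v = (v + 3)*(v^2 + 3*v) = (v + 3)^2*(v)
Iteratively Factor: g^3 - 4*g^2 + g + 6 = (g - 2)*(g^2 - 2*g - 3) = (g - 2)*(g + 1)*(g - 3)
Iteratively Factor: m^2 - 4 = (m + 2)*(m - 2)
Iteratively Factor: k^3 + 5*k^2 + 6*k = (k + 2)*(k^2 + 3*k) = (k + 2)*(k + 3)*(k)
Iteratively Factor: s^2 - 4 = (s - 2)*(s + 2)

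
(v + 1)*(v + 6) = v^2 + 7*v + 6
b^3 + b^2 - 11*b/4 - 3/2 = (b - 3/2)*(b + 1/2)*(b + 2)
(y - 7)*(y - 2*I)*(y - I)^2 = y^4 - 7*y^3 - 4*I*y^3 - 5*y^2 + 28*I*y^2 + 35*y + 2*I*y - 14*I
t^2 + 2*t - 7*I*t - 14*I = (t + 2)*(t - 7*I)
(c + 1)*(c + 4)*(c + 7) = c^3 + 12*c^2 + 39*c + 28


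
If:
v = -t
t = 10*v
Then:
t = 0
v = 0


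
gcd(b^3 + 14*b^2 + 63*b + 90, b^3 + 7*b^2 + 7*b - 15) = b^2 + 8*b + 15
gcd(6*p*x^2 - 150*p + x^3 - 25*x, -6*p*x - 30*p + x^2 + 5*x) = x + 5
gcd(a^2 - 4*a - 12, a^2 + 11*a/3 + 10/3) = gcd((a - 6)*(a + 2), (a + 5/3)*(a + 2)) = a + 2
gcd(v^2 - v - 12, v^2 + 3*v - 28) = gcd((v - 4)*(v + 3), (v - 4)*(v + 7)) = v - 4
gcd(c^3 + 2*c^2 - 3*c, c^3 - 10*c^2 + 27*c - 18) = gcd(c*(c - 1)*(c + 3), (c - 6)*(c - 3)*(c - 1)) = c - 1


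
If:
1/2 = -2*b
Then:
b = -1/4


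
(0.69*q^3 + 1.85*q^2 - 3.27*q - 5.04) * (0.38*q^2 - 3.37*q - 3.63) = 0.2622*q^5 - 1.6223*q^4 - 9.9818*q^3 + 2.3892*q^2 + 28.8549*q + 18.2952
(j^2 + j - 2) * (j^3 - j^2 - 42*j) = j^5 - 45*j^3 - 40*j^2 + 84*j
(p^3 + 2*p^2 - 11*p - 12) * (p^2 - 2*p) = p^5 - 15*p^3 + 10*p^2 + 24*p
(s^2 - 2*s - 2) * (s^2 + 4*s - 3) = s^4 + 2*s^3 - 13*s^2 - 2*s + 6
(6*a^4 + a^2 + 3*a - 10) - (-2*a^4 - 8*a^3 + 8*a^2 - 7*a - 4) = 8*a^4 + 8*a^3 - 7*a^2 + 10*a - 6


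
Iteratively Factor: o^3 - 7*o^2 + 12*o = (o)*(o^2 - 7*o + 12) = o*(o - 4)*(o - 3)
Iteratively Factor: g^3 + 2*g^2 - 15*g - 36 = (g - 4)*(g^2 + 6*g + 9) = (g - 4)*(g + 3)*(g + 3)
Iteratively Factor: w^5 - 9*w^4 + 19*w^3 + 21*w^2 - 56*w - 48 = (w + 1)*(w^4 - 10*w^3 + 29*w^2 - 8*w - 48) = (w - 4)*(w + 1)*(w^3 - 6*w^2 + 5*w + 12) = (w - 4)*(w - 3)*(w + 1)*(w^2 - 3*w - 4) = (w - 4)^2*(w - 3)*(w + 1)*(w + 1)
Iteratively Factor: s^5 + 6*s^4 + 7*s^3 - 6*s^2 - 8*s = (s - 1)*(s^4 + 7*s^3 + 14*s^2 + 8*s) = (s - 1)*(s + 1)*(s^3 + 6*s^2 + 8*s) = s*(s - 1)*(s + 1)*(s^2 + 6*s + 8) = s*(s - 1)*(s + 1)*(s + 4)*(s + 2)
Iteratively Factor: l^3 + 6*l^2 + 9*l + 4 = (l + 1)*(l^2 + 5*l + 4) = (l + 1)^2*(l + 4)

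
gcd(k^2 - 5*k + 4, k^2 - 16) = k - 4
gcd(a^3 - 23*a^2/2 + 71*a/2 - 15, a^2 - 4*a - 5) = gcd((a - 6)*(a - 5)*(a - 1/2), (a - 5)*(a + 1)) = a - 5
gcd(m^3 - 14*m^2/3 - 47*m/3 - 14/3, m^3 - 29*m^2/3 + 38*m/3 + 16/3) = m + 1/3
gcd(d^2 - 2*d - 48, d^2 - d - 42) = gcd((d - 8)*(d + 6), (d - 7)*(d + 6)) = d + 6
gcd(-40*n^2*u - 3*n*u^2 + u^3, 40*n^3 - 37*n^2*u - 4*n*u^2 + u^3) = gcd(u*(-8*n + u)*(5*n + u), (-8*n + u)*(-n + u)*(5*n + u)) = -40*n^2 - 3*n*u + u^2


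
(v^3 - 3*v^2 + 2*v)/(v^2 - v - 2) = v*(v - 1)/(v + 1)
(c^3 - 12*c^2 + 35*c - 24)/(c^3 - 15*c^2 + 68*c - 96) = (c - 1)/(c - 4)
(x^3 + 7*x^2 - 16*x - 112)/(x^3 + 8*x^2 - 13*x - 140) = (x + 4)/(x + 5)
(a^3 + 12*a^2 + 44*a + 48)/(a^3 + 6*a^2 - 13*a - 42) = (a^2 + 10*a + 24)/(a^2 + 4*a - 21)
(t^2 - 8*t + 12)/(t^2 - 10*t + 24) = (t - 2)/(t - 4)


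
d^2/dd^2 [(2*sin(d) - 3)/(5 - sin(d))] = 7*(sin(d)^2 + 5*sin(d) - 2)/(sin(d) - 5)^3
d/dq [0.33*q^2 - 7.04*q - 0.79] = 0.66*q - 7.04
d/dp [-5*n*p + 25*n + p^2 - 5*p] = -5*n + 2*p - 5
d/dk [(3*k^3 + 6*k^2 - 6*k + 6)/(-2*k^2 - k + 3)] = 3*(-2*k^4 - 2*k^3 + 3*k^2 + 20*k - 4)/(4*k^4 + 4*k^3 - 11*k^2 - 6*k + 9)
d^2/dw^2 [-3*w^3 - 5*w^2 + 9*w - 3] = -18*w - 10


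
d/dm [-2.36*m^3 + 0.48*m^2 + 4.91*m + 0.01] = -7.08*m^2 + 0.96*m + 4.91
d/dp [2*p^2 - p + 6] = 4*p - 1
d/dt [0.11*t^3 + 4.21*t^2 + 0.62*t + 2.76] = 0.33*t^2 + 8.42*t + 0.62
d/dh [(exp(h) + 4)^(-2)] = -2*exp(h)/(exp(h) + 4)^3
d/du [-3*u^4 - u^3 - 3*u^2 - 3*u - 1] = -12*u^3 - 3*u^2 - 6*u - 3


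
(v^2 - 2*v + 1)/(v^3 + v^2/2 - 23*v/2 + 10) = 2*(v - 1)/(2*v^2 + 3*v - 20)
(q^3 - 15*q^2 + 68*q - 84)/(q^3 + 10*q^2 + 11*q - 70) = (q^2 - 13*q + 42)/(q^2 + 12*q + 35)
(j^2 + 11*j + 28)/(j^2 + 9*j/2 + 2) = 2*(j + 7)/(2*j + 1)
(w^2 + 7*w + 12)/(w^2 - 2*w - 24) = (w + 3)/(w - 6)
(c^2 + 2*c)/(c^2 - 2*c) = (c + 2)/(c - 2)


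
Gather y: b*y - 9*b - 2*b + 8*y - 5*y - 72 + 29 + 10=-11*b + y*(b + 3) - 33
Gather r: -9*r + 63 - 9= 54 - 9*r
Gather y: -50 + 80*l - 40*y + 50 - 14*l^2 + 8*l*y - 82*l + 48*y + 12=-14*l^2 - 2*l + y*(8*l + 8) + 12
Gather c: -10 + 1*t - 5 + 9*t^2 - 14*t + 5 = 9*t^2 - 13*t - 10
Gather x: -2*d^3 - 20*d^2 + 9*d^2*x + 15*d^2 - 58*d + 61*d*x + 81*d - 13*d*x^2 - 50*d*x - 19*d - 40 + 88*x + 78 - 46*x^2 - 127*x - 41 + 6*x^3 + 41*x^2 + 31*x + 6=-2*d^3 - 5*d^2 + 4*d + 6*x^3 + x^2*(-13*d - 5) + x*(9*d^2 + 11*d - 8) + 3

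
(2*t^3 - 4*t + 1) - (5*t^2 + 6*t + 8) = 2*t^3 - 5*t^2 - 10*t - 7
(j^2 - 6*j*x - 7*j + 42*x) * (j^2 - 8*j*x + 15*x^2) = j^4 - 14*j^3*x - 7*j^3 + 63*j^2*x^2 + 98*j^2*x - 90*j*x^3 - 441*j*x^2 + 630*x^3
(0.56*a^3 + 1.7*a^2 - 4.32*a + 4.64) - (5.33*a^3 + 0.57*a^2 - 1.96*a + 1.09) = -4.77*a^3 + 1.13*a^2 - 2.36*a + 3.55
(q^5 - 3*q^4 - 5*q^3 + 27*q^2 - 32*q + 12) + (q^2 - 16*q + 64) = q^5 - 3*q^4 - 5*q^3 + 28*q^2 - 48*q + 76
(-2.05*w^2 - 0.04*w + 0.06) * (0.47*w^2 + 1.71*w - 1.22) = -0.9635*w^4 - 3.5243*w^3 + 2.4608*w^2 + 0.1514*w - 0.0732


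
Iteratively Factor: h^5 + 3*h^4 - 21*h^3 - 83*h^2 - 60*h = (h + 3)*(h^4 - 21*h^2 - 20*h) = h*(h + 3)*(h^3 - 21*h - 20) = h*(h - 5)*(h + 3)*(h^2 + 5*h + 4) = h*(h - 5)*(h + 1)*(h + 3)*(h + 4)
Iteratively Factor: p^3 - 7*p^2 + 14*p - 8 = (p - 4)*(p^2 - 3*p + 2) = (p - 4)*(p - 2)*(p - 1)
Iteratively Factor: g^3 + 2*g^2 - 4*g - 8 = (g + 2)*(g^2 - 4) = (g + 2)^2*(g - 2)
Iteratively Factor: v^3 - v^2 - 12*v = (v)*(v^2 - v - 12) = v*(v - 4)*(v + 3)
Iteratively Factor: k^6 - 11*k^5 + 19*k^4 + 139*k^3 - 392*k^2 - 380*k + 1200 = (k - 4)*(k^5 - 7*k^4 - 9*k^3 + 103*k^2 + 20*k - 300) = (k - 4)*(k - 2)*(k^4 - 5*k^3 - 19*k^2 + 65*k + 150) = (k - 5)*(k - 4)*(k - 2)*(k^3 - 19*k - 30) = (k - 5)*(k - 4)*(k - 2)*(k + 2)*(k^2 - 2*k - 15) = (k - 5)*(k - 4)*(k - 2)*(k + 2)*(k + 3)*(k - 5)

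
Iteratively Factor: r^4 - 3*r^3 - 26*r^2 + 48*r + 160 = (r - 5)*(r^3 + 2*r^2 - 16*r - 32) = (r - 5)*(r + 2)*(r^2 - 16) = (r - 5)*(r + 2)*(r + 4)*(r - 4)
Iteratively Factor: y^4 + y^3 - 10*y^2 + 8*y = (y + 4)*(y^3 - 3*y^2 + 2*y) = (y - 1)*(y + 4)*(y^2 - 2*y) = (y - 2)*(y - 1)*(y + 4)*(y)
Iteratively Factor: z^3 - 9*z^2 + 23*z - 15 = (z - 3)*(z^2 - 6*z + 5) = (z - 3)*(z - 1)*(z - 5)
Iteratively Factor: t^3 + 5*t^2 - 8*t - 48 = (t + 4)*(t^2 + t - 12) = (t + 4)^2*(t - 3)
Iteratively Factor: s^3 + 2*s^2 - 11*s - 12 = (s + 1)*(s^2 + s - 12) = (s + 1)*(s + 4)*(s - 3)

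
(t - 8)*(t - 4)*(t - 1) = t^3 - 13*t^2 + 44*t - 32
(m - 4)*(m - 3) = m^2 - 7*m + 12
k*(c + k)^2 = c^2*k + 2*c*k^2 + k^3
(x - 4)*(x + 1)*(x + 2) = x^3 - x^2 - 10*x - 8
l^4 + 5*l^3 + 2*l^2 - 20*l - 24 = (l - 2)*(l + 2)^2*(l + 3)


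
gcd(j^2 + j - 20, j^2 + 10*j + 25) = j + 5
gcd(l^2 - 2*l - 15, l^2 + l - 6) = l + 3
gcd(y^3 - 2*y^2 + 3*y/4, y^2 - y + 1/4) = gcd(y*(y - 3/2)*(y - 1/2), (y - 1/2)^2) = y - 1/2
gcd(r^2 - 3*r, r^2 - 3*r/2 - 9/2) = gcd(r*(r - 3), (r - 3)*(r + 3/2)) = r - 3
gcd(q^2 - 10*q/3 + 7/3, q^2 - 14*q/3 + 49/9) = q - 7/3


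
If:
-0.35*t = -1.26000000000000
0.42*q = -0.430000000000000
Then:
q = -1.02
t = 3.60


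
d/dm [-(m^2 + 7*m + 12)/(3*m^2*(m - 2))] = (m^3 + 14*m^2 + 22*m - 48)/(3*m^3*(m^2 - 4*m + 4))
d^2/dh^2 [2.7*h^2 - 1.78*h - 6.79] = 5.40000000000000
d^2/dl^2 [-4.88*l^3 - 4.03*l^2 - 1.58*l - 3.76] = -29.28*l - 8.06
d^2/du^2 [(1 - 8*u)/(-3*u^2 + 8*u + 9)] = 2*((67 - 72*u)*(-3*u^2 + 8*u + 9) - 4*(3*u - 4)^2*(8*u - 1))/(-3*u^2 + 8*u + 9)^3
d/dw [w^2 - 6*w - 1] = 2*w - 6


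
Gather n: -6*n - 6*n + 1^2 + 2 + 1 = 4 - 12*n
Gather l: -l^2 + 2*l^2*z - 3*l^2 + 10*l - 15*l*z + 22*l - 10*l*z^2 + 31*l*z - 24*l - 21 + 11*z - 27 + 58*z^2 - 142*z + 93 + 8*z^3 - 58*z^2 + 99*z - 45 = l^2*(2*z - 4) + l*(-10*z^2 + 16*z + 8) + 8*z^3 - 32*z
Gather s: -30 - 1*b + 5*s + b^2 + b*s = b^2 - b + s*(b + 5) - 30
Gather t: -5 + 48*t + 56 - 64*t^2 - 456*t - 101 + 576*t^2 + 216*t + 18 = 512*t^2 - 192*t - 32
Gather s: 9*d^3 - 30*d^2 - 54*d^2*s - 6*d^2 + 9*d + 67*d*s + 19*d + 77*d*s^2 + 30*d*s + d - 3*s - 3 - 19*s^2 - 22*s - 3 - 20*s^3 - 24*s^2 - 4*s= 9*d^3 - 36*d^2 + 29*d - 20*s^3 + s^2*(77*d - 43) + s*(-54*d^2 + 97*d - 29) - 6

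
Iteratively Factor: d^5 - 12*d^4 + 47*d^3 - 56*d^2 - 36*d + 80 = (d + 1)*(d^4 - 13*d^3 + 60*d^2 - 116*d + 80) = (d - 2)*(d + 1)*(d^3 - 11*d^2 + 38*d - 40) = (d - 2)^2*(d + 1)*(d^2 - 9*d + 20) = (d - 5)*(d - 2)^2*(d + 1)*(d - 4)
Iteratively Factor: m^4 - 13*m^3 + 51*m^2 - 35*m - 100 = (m - 5)*(m^3 - 8*m^2 + 11*m + 20) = (m - 5)*(m - 4)*(m^2 - 4*m - 5) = (m - 5)*(m - 4)*(m + 1)*(m - 5)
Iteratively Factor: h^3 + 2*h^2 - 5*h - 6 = (h + 3)*(h^2 - h - 2) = (h - 2)*(h + 3)*(h + 1)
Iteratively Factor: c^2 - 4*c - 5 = (c - 5)*(c + 1)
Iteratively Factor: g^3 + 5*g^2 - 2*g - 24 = (g + 3)*(g^2 + 2*g - 8) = (g + 3)*(g + 4)*(g - 2)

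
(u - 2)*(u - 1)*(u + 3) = u^3 - 7*u + 6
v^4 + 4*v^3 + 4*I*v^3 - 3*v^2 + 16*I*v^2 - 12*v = v*(v + 4)*(v + I)*(v + 3*I)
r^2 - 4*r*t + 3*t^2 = (r - 3*t)*(r - t)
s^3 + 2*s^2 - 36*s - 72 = (s - 6)*(s + 2)*(s + 6)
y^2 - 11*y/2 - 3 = (y - 6)*(y + 1/2)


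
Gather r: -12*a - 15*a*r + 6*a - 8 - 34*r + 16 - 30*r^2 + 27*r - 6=-6*a - 30*r^2 + r*(-15*a - 7) + 2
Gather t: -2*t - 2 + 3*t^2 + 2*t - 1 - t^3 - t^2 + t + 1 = -t^3 + 2*t^2 + t - 2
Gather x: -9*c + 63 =63 - 9*c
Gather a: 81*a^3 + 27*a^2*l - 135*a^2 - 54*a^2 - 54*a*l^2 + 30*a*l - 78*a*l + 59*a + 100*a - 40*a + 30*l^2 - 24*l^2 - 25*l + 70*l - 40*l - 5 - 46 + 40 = 81*a^3 + a^2*(27*l - 189) + a*(-54*l^2 - 48*l + 119) + 6*l^2 + 5*l - 11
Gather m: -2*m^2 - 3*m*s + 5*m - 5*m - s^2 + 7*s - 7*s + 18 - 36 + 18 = -2*m^2 - 3*m*s - s^2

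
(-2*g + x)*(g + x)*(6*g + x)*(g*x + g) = -12*g^4*x - 12*g^4 - 8*g^3*x^2 - 8*g^3*x + 5*g^2*x^3 + 5*g^2*x^2 + g*x^4 + g*x^3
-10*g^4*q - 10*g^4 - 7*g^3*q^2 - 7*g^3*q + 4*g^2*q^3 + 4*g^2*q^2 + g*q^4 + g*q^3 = (-2*g + q)*(g + q)*(5*g + q)*(g*q + g)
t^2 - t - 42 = (t - 7)*(t + 6)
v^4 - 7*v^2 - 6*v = v*(v - 3)*(v + 1)*(v + 2)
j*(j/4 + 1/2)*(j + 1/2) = j^3/4 + 5*j^2/8 + j/4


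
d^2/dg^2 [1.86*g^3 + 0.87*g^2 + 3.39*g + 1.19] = 11.16*g + 1.74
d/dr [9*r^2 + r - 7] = 18*r + 1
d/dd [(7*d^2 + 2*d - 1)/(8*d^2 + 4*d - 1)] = 2*(6*d^2 + d + 1)/(64*d^4 + 64*d^3 - 8*d + 1)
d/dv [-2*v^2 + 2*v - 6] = 2 - 4*v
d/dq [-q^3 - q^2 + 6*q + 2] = -3*q^2 - 2*q + 6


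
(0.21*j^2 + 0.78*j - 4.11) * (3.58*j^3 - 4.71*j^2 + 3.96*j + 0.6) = 0.7518*j^5 + 1.8033*j^4 - 17.556*j^3 + 22.5729*j^2 - 15.8076*j - 2.466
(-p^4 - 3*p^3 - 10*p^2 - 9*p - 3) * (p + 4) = -p^5 - 7*p^4 - 22*p^3 - 49*p^2 - 39*p - 12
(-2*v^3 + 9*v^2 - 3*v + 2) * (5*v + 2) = -10*v^4 + 41*v^3 + 3*v^2 + 4*v + 4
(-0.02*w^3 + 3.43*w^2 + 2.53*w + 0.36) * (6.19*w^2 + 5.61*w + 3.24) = -0.1238*w^5 + 21.1195*w^4 + 34.8382*w^3 + 27.5349*w^2 + 10.2168*w + 1.1664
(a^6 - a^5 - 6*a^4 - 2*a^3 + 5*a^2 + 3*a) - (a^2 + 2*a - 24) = a^6 - a^5 - 6*a^4 - 2*a^3 + 4*a^2 + a + 24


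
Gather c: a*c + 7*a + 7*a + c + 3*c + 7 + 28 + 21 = 14*a + c*(a + 4) + 56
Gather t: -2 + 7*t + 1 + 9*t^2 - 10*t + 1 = 9*t^2 - 3*t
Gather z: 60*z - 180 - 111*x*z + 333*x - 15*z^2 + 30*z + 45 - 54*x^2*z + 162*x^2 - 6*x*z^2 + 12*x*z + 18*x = 162*x^2 + 351*x + z^2*(-6*x - 15) + z*(-54*x^2 - 99*x + 90) - 135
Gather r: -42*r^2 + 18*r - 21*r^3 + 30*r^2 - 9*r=-21*r^3 - 12*r^2 + 9*r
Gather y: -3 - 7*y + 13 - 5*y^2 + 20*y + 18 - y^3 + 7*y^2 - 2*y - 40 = -y^3 + 2*y^2 + 11*y - 12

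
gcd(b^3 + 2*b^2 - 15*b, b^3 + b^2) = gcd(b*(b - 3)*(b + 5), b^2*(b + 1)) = b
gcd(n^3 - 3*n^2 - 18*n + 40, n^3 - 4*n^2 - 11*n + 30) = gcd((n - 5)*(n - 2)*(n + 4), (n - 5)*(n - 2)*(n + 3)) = n^2 - 7*n + 10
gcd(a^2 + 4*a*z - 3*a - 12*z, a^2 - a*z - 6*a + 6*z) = 1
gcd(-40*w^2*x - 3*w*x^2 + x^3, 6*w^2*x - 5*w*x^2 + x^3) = x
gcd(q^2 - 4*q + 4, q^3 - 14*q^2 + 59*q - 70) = q - 2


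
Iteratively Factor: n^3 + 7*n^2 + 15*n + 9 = (n + 3)*(n^2 + 4*n + 3) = (n + 1)*(n + 3)*(n + 3)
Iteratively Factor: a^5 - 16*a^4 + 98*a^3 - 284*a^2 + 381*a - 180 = (a - 1)*(a^4 - 15*a^3 + 83*a^2 - 201*a + 180) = (a - 3)*(a - 1)*(a^3 - 12*a^2 + 47*a - 60) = (a - 4)*(a - 3)*(a - 1)*(a^2 - 8*a + 15) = (a - 5)*(a - 4)*(a - 3)*(a - 1)*(a - 3)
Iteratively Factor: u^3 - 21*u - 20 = (u + 1)*(u^2 - u - 20) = (u - 5)*(u + 1)*(u + 4)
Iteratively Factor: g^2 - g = (g)*(g - 1)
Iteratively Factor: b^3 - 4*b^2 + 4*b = (b)*(b^2 - 4*b + 4) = b*(b - 2)*(b - 2)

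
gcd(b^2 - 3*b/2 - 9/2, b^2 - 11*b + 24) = b - 3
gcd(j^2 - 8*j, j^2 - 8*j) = j^2 - 8*j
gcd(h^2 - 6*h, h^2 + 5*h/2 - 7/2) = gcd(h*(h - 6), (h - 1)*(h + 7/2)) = 1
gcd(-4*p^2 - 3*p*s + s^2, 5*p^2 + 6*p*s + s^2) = p + s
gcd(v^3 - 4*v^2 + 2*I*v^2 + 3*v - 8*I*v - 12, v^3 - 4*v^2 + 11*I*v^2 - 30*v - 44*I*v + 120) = v - 4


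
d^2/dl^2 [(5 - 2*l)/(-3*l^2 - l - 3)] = 2*((13 - 18*l)*(3*l^2 + l + 3) + (2*l - 5)*(6*l + 1)^2)/(3*l^2 + l + 3)^3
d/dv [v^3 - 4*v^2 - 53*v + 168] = 3*v^2 - 8*v - 53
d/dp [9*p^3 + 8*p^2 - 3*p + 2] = 27*p^2 + 16*p - 3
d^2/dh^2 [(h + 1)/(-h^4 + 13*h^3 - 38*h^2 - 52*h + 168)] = 2*(-(h + 1)*(4*h^3 - 39*h^2 + 76*h + 52)^2 + (4*h^3 - 39*h^2 + 76*h + (h + 1)*(6*h^2 - 39*h + 38) + 52)*(h^4 - 13*h^3 + 38*h^2 + 52*h - 168))/(h^4 - 13*h^3 + 38*h^2 + 52*h - 168)^3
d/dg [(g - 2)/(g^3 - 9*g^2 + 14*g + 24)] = (g^3 - 9*g^2 + 14*g - (g - 2)*(3*g^2 - 18*g + 14) + 24)/(g^3 - 9*g^2 + 14*g + 24)^2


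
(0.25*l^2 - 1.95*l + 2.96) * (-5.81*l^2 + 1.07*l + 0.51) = -1.4525*l^4 + 11.597*l^3 - 19.1566*l^2 + 2.1727*l + 1.5096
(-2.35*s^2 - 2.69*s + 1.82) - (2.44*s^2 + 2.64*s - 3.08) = -4.79*s^2 - 5.33*s + 4.9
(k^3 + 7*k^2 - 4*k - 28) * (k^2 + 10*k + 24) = k^5 + 17*k^4 + 90*k^3 + 100*k^2 - 376*k - 672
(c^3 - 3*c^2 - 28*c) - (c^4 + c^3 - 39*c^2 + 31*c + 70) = -c^4 + 36*c^2 - 59*c - 70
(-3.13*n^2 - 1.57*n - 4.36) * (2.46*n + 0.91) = -7.6998*n^3 - 6.7105*n^2 - 12.1543*n - 3.9676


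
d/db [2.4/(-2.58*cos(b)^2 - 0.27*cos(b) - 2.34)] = -(12.384*cos(b) + 0.648)*sin(b)/(2.58*cos(b)^2 + 0.27*cos(b) + 2.34)^2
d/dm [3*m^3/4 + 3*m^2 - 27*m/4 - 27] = 9*m^2/4 + 6*m - 27/4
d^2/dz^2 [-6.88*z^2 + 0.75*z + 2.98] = -13.7600000000000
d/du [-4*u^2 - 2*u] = -8*u - 2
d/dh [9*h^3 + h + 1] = 27*h^2 + 1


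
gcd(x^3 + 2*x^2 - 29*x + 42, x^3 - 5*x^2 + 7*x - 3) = x - 3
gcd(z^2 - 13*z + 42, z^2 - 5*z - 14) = z - 7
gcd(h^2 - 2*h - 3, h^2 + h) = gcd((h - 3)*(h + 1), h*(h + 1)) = h + 1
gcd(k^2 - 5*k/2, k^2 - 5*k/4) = k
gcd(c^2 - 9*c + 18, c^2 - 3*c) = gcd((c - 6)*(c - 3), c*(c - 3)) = c - 3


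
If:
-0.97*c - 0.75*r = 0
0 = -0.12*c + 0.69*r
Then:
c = 0.00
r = 0.00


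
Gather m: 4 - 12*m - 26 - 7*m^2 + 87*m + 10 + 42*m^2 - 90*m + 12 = 35*m^2 - 15*m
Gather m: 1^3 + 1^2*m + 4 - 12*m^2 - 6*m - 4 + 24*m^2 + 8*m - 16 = 12*m^2 + 3*m - 15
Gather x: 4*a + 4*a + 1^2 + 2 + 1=8*a + 4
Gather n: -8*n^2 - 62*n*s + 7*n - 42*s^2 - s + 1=-8*n^2 + n*(7 - 62*s) - 42*s^2 - s + 1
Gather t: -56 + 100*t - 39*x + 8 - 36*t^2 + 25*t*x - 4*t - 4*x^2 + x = -36*t^2 + t*(25*x + 96) - 4*x^2 - 38*x - 48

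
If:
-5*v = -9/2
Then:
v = 9/10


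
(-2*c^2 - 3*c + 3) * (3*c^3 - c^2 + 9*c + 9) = -6*c^5 - 7*c^4 - 6*c^3 - 48*c^2 + 27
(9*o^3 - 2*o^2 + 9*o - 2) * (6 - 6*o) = -54*o^4 + 66*o^3 - 66*o^2 + 66*o - 12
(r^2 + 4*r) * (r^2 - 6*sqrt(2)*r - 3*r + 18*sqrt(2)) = r^4 - 6*sqrt(2)*r^3 + r^3 - 12*r^2 - 6*sqrt(2)*r^2 + 72*sqrt(2)*r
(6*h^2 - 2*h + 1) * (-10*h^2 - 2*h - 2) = -60*h^4 + 8*h^3 - 18*h^2 + 2*h - 2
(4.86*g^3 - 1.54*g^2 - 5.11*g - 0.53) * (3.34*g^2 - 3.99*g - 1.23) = 16.2324*g^5 - 24.535*g^4 - 16.9006*g^3 + 20.5129*g^2 + 8.4*g + 0.6519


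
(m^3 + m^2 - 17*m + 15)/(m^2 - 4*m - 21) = (-m^3 - m^2 + 17*m - 15)/(-m^2 + 4*m + 21)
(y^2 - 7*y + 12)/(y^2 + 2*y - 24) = (y - 3)/(y + 6)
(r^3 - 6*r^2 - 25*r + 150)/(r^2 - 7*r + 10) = (r^2 - r - 30)/(r - 2)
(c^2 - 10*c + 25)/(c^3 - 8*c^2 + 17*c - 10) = (c - 5)/(c^2 - 3*c + 2)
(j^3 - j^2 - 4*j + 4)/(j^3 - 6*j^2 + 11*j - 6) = (j + 2)/(j - 3)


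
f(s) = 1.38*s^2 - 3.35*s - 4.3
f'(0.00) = -3.35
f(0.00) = -4.30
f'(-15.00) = -44.75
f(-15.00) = 356.45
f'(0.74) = -1.31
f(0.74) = -6.02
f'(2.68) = 4.05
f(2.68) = -3.37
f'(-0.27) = -4.10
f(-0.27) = -3.29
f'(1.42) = 0.57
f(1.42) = -6.27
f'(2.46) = 3.44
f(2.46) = -4.19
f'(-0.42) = -4.51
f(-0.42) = -2.65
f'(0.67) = -1.50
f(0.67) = -5.93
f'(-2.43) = -10.06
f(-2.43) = 11.99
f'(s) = 2.76*s - 3.35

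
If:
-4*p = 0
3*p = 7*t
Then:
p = 0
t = 0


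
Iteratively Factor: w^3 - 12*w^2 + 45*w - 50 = (w - 2)*(w^2 - 10*w + 25) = (w - 5)*(w - 2)*(w - 5)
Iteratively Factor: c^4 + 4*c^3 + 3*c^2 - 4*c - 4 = (c - 1)*(c^3 + 5*c^2 + 8*c + 4) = (c - 1)*(c + 1)*(c^2 + 4*c + 4) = (c - 1)*(c + 1)*(c + 2)*(c + 2)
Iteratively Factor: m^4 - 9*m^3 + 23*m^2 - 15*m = (m - 1)*(m^3 - 8*m^2 + 15*m) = (m - 5)*(m - 1)*(m^2 - 3*m) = (m - 5)*(m - 3)*(m - 1)*(m)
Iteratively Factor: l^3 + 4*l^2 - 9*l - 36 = (l + 3)*(l^2 + l - 12) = (l + 3)*(l + 4)*(l - 3)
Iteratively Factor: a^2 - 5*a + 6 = (a - 3)*(a - 2)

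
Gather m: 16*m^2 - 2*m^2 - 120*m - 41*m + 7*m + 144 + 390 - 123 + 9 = 14*m^2 - 154*m + 420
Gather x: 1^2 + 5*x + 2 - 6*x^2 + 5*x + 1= -6*x^2 + 10*x + 4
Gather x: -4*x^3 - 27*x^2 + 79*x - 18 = -4*x^3 - 27*x^2 + 79*x - 18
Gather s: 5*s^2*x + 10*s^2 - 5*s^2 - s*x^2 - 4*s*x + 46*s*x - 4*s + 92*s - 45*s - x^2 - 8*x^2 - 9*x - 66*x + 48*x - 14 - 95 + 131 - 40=s^2*(5*x + 5) + s*(-x^2 + 42*x + 43) - 9*x^2 - 27*x - 18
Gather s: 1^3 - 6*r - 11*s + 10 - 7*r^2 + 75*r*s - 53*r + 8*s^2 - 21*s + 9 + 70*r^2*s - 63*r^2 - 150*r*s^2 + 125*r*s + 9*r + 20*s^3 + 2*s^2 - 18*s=-70*r^2 - 50*r + 20*s^3 + s^2*(10 - 150*r) + s*(70*r^2 + 200*r - 50) + 20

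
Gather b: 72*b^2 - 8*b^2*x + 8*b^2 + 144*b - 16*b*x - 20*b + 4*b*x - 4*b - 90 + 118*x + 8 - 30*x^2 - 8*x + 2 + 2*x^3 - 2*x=b^2*(80 - 8*x) + b*(120 - 12*x) + 2*x^3 - 30*x^2 + 108*x - 80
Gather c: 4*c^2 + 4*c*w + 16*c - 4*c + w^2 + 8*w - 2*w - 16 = 4*c^2 + c*(4*w + 12) + w^2 + 6*w - 16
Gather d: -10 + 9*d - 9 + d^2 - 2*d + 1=d^2 + 7*d - 18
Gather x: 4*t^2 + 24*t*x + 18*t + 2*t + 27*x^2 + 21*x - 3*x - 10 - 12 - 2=4*t^2 + 20*t + 27*x^2 + x*(24*t + 18) - 24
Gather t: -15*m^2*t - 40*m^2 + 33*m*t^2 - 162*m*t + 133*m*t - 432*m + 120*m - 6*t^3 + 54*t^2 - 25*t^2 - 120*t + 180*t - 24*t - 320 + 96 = -40*m^2 - 312*m - 6*t^3 + t^2*(33*m + 29) + t*(-15*m^2 - 29*m + 36) - 224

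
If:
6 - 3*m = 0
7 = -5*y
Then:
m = 2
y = -7/5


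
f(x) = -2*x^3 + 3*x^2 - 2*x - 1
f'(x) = -6*x^2 + 6*x - 2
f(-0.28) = -0.16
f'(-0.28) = -4.15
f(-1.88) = 26.65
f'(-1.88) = -34.49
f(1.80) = -6.54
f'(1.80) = -10.64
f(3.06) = -36.33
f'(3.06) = -39.82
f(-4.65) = 274.26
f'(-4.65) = -159.64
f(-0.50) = 1.00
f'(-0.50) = -6.50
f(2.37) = -15.51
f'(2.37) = -21.48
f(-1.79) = 23.66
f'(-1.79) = -31.96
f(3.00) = -34.00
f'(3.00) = -38.00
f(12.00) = -3049.00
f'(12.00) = -794.00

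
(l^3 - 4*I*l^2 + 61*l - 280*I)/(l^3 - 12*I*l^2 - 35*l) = (l + 8*I)/l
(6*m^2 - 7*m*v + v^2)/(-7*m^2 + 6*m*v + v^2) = (-6*m + v)/(7*m + v)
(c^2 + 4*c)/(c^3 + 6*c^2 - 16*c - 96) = c/(c^2 + 2*c - 24)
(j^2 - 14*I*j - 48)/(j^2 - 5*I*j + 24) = (j - 6*I)/(j + 3*I)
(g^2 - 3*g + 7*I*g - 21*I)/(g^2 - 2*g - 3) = (g + 7*I)/(g + 1)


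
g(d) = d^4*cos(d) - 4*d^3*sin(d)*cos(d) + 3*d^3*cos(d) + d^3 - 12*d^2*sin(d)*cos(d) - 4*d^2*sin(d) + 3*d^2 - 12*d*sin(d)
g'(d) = -d^4*sin(d) + 4*d^3*sin(d)^2 - 3*d^3*sin(d) - 4*d^3*cos(d)^2 + 4*d^3*cos(d) + 12*d^2*sin(d)^2 - 12*d^2*sin(d)*cos(d) - 12*d^2*cos(d)^2 + 5*d^2*cos(d) + 3*d^2 - 24*d*sin(d)*cos(d) - 8*d*sin(d) - 12*d*cos(d) + 6*d - 12*sin(d)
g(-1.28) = -3.56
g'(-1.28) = 6.19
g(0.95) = -13.42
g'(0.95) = -23.60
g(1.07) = -16.08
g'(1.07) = -20.17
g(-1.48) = -4.88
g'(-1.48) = 6.64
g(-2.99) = 0.28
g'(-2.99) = 27.44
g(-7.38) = 292.53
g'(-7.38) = 711.44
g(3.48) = -247.49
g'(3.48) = -332.01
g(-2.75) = 2.98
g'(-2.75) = -2.27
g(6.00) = 2598.62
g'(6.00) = 698.13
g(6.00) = 2598.62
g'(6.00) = 698.13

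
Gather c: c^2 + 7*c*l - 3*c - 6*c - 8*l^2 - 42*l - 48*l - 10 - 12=c^2 + c*(7*l - 9) - 8*l^2 - 90*l - 22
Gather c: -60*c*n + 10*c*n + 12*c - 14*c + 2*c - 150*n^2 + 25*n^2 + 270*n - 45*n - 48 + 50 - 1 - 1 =-50*c*n - 125*n^2 + 225*n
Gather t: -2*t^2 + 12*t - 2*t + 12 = -2*t^2 + 10*t + 12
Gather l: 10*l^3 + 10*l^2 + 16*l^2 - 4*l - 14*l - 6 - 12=10*l^3 + 26*l^2 - 18*l - 18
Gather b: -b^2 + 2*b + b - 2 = -b^2 + 3*b - 2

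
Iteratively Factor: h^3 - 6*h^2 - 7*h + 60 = (h - 4)*(h^2 - 2*h - 15) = (h - 5)*(h - 4)*(h + 3)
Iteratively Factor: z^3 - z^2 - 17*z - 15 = (z + 1)*(z^2 - 2*z - 15) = (z - 5)*(z + 1)*(z + 3)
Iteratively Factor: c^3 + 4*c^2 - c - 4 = (c + 4)*(c^2 - 1) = (c + 1)*(c + 4)*(c - 1)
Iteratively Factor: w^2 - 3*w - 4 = (w - 4)*(w + 1)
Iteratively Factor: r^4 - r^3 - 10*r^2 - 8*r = (r + 1)*(r^3 - 2*r^2 - 8*r) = r*(r + 1)*(r^2 - 2*r - 8) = r*(r + 1)*(r + 2)*(r - 4)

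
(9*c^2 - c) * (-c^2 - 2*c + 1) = -9*c^4 - 17*c^3 + 11*c^2 - c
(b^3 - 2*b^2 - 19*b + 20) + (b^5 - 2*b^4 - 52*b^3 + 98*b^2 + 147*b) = b^5 - 2*b^4 - 51*b^3 + 96*b^2 + 128*b + 20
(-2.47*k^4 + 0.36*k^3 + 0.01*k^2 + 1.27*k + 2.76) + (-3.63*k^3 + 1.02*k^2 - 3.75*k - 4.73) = -2.47*k^4 - 3.27*k^3 + 1.03*k^2 - 2.48*k - 1.97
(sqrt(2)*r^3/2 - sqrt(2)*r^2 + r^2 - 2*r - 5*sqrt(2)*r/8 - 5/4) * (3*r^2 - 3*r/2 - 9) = 3*sqrt(2)*r^5/2 - 15*sqrt(2)*r^4/4 + 3*r^4 - 15*r^3/2 - 39*sqrt(2)*r^3/8 - 39*r^2/4 + 159*sqrt(2)*r^2/16 + 45*sqrt(2)*r/8 + 159*r/8 + 45/4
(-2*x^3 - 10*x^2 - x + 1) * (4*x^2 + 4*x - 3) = -8*x^5 - 48*x^4 - 38*x^3 + 30*x^2 + 7*x - 3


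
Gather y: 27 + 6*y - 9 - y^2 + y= -y^2 + 7*y + 18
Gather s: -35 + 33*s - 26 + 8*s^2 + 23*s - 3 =8*s^2 + 56*s - 64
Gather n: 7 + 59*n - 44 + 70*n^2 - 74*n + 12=70*n^2 - 15*n - 25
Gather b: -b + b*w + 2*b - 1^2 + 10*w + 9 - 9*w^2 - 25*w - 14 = b*(w + 1) - 9*w^2 - 15*w - 6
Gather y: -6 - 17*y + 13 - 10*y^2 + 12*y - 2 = -10*y^2 - 5*y + 5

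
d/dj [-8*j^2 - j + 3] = -16*j - 1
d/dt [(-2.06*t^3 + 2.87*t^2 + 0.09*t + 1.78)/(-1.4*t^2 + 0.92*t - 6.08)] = (2.884*t^4 - 3.7904*t^3 + 40.3408*t^2 - 29.9152*t - 2.1848)/(1.96*t^4 - 2.576*t^3 + 17.8704*t^2 - 11.1872*t + 36.9664)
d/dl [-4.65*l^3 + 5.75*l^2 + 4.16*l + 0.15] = -13.95*l^2 + 11.5*l + 4.16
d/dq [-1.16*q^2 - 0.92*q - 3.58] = -2.32*q - 0.92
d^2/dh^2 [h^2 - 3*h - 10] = 2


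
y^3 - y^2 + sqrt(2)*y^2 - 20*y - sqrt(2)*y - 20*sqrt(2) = (y - 5)*(y + 4)*(y + sqrt(2))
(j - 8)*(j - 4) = j^2 - 12*j + 32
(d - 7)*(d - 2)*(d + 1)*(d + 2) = d^4 - 6*d^3 - 11*d^2 + 24*d + 28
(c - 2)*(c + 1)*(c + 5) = c^3 + 4*c^2 - 7*c - 10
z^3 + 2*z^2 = z^2*(z + 2)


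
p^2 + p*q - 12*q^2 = (p - 3*q)*(p + 4*q)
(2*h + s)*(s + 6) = 2*h*s + 12*h + s^2 + 6*s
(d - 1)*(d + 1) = d^2 - 1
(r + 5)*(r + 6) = r^2 + 11*r + 30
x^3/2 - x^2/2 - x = x*(x/2 + 1/2)*(x - 2)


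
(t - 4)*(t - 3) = t^2 - 7*t + 12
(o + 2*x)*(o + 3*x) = o^2 + 5*o*x + 6*x^2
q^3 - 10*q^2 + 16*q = q*(q - 8)*(q - 2)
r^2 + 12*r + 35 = (r + 5)*(r + 7)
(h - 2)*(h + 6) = h^2 + 4*h - 12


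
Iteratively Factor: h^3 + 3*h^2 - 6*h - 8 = (h - 2)*(h^2 + 5*h + 4) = (h - 2)*(h + 4)*(h + 1)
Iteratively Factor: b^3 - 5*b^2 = (b)*(b^2 - 5*b) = b^2*(b - 5)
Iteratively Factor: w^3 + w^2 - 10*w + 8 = (w + 4)*(w^2 - 3*w + 2) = (w - 1)*(w + 4)*(w - 2)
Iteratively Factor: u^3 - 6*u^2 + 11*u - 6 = (u - 2)*(u^2 - 4*u + 3) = (u - 2)*(u - 1)*(u - 3)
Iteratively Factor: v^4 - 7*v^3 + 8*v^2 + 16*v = (v - 4)*(v^3 - 3*v^2 - 4*v) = (v - 4)^2*(v^2 + v) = (v - 4)^2*(v + 1)*(v)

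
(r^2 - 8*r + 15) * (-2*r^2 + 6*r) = -2*r^4 + 22*r^3 - 78*r^2 + 90*r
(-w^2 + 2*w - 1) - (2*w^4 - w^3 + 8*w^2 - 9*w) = -2*w^4 + w^3 - 9*w^2 + 11*w - 1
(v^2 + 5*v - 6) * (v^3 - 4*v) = v^5 + 5*v^4 - 10*v^3 - 20*v^2 + 24*v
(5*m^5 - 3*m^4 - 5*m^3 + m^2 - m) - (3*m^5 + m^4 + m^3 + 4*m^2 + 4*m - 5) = 2*m^5 - 4*m^4 - 6*m^3 - 3*m^2 - 5*m + 5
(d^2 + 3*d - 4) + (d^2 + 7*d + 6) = 2*d^2 + 10*d + 2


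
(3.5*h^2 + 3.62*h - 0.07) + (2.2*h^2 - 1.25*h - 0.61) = 5.7*h^2 + 2.37*h - 0.68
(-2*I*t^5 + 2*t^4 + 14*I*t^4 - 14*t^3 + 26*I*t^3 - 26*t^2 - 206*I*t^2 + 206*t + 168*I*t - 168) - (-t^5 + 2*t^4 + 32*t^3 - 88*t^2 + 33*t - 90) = t^5 - 2*I*t^5 + 14*I*t^4 - 46*t^3 + 26*I*t^3 + 62*t^2 - 206*I*t^2 + 173*t + 168*I*t - 78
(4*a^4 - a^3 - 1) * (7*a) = 28*a^5 - 7*a^4 - 7*a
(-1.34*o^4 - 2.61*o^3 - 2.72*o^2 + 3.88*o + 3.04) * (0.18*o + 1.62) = -0.2412*o^5 - 2.6406*o^4 - 4.7178*o^3 - 3.708*o^2 + 6.8328*o + 4.9248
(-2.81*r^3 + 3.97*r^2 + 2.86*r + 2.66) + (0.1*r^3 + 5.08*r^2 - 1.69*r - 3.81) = -2.71*r^3 + 9.05*r^2 + 1.17*r - 1.15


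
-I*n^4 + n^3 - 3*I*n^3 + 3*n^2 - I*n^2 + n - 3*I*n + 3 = (n + 3)*(n - I)*(n + I)*(-I*n + 1)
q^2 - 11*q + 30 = (q - 6)*(q - 5)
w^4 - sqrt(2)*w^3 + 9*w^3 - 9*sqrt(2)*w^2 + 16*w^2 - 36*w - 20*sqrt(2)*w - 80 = (w + 4)*(w + 5)*(w - 2*sqrt(2))*(w + sqrt(2))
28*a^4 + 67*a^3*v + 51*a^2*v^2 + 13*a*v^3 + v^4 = (a + v)^2*(4*a + v)*(7*a + v)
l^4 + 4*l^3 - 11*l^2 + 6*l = l*(l - 1)^2*(l + 6)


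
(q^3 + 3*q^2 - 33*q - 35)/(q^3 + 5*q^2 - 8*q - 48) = (q^3 + 3*q^2 - 33*q - 35)/(q^3 + 5*q^2 - 8*q - 48)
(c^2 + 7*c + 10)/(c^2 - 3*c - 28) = (c^2 + 7*c + 10)/(c^2 - 3*c - 28)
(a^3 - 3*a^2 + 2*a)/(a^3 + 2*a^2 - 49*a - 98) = a*(a^2 - 3*a + 2)/(a^3 + 2*a^2 - 49*a - 98)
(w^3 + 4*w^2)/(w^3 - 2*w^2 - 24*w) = w/(w - 6)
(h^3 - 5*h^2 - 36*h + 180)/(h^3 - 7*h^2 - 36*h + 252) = (h - 5)/(h - 7)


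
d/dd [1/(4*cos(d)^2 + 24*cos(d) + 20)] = (cos(d) + 3)*sin(d)/(2*(cos(d)^2 + 6*cos(d) + 5)^2)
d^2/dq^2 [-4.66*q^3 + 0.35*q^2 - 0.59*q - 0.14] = 0.7 - 27.96*q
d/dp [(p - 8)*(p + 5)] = 2*p - 3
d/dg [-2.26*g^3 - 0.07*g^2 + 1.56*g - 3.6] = -6.78*g^2 - 0.14*g + 1.56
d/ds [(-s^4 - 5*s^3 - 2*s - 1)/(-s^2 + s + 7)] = (2*s^5 + 2*s^4 - 38*s^3 - 107*s^2 - 2*s - 13)/(s^4 - 2*s^3 - 13*s^2 + 14*s + 49)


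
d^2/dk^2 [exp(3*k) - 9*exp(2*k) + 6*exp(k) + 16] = (9*exp(2*k) - 36*exp(k) + 6)*exp(k)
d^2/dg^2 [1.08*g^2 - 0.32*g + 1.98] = 2.16000000000000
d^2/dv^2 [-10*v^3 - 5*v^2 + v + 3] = -60*v - 10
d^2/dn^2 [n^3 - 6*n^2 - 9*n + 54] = 6*n - 12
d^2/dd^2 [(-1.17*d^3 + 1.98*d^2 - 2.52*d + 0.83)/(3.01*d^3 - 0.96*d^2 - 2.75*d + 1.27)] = (-2.8421709430404e-14*d^7 + 29.1163319999999*d^6 - 195.096762*d^5 + 285.936756*d^4 - 221.706174*d^3 + 117.967512*d^2 - 35.646708*d + 3.362506)/(27.270901*d^9 - 26.093088*d^8 - 66.423777*d^7 + 81.312645*d^6 + 38.667423*d^5 - 81.343254*d^4 + 13.884412*d^3 + 24.167973*d^2 - 13.306425*d + 2.048383)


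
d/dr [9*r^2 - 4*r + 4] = 18*r - 4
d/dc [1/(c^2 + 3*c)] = (-2*c - 3)/(c^2*(c + 3)^2)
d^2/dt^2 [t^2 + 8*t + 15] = 2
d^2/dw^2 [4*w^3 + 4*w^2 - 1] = 24*w + 8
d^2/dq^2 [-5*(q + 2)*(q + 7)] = -10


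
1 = 1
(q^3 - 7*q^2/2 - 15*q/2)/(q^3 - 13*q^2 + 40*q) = (q + 3/2)/(q - 8)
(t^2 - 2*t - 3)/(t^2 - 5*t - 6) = (t - 3)/(t - 6)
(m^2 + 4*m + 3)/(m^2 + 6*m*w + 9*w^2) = (m^2 + 4*m + 3)/(m^2 + 6*m*w + 9*w^2)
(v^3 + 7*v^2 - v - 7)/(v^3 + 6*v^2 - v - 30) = (v^3 + 7*v^2 - v - 7)/(v^3 + 6*v^2 - v - 30)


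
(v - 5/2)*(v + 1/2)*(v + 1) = v^3 - v^2 - 13*v/4 - 5/4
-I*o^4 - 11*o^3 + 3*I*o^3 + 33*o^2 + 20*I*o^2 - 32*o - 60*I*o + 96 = (o - 3)*(o - 8*I)*(o - 4*I)*(-I*o + 1)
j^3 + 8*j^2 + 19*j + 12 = (j + 1)*(j + 3)*(j + 4)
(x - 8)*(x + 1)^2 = x^3 - 6*x^2 - 15*x - 8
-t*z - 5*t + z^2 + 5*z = (-t + z)*(z + 5)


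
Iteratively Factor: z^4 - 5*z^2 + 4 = (z - 2)*(z^3 + 2*z^2 - z - 2) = (z - 2)*(z + 2)*(z^2 - 1) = (z - 2)*(z + 1)*(z + 2)*(z - 1)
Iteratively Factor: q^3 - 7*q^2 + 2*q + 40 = (q + 2)*(q^2 - 9*q + 20) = (q - 4)*(q + 2)*(q - 5)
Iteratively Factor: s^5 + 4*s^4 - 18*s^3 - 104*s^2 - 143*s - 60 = (s - 5)*(s^4 + 9*s^3 + 27*s^2 + 31*s + 12) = (s - 5)*(s + 3)*(s^3 + 6*s^2 + 9*s + 4) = (s - 5)*(s + 1)*(s + 3)*(s^2 + 5*s + 4) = (s - 5)*(s + 1)*(s + 3)*(s + 4)*(s + 1)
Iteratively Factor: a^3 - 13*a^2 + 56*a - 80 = (a - 5)*(a^2 - 8*a + 16) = (a - 5)*(a - 4)*(a - 4)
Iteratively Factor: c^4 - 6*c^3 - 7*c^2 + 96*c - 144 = (c - 3)*(c^3 - 3*c^2 - 16*c + 48) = (c - 3)^2*(c^2 - 16) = (c - 4)*(c - 3)^2*(c + 4)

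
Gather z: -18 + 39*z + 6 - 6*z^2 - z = -6*z^2 + 38*z - 12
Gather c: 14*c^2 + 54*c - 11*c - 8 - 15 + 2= 14*c^2 + 43*c - 21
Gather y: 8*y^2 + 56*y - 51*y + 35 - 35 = 8*y^2 + 5*y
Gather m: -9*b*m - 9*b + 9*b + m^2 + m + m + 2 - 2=m^2 + m*(2 - 9*b)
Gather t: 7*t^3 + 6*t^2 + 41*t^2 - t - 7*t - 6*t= 7*t^3 + 47*t^2 - 14*t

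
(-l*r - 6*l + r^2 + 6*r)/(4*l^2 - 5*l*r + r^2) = (r + 6)/(-4*l + r)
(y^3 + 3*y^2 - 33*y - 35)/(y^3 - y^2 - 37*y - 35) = (y^2 + 2*y - 35)/(y^2 - 2*y - 35)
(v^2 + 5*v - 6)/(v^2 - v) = (v + 6)/v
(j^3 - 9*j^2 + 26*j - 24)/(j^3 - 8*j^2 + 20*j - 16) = (j - 3)/(j - 2)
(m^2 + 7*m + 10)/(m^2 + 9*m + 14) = (m + 5)/(m + 7)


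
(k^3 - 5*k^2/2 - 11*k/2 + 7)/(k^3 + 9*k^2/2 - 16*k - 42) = (k - 1)/(k + 6)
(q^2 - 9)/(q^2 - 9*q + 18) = (q + 3)/(q - 6)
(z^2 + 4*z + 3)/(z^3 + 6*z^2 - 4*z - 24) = (z^2 + 4*z + 3)/(z^3 + 6*z^2 - 4*z - 24)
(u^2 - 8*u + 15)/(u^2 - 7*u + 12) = (u - 5)/(u - 4)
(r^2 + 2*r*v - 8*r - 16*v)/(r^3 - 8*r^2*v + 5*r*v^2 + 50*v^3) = (r - 8)/(r^2 - 10*r*v + 25*v^2)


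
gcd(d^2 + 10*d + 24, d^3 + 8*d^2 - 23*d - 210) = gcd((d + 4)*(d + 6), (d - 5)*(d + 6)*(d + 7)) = d + 6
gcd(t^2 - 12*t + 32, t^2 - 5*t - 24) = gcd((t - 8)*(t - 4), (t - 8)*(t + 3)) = t - 8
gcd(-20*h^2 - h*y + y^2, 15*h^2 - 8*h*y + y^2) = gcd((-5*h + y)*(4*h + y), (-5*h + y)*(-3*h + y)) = -5*h + y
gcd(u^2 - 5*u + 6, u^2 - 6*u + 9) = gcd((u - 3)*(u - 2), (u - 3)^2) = u - 3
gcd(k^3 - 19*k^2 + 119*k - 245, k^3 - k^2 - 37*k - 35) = k - 7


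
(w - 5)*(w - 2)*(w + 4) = w^3 - 3*w^2 - 18*w + 40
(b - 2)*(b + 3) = b^2 + b - 6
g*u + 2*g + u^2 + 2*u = (g + u)*(u + 2)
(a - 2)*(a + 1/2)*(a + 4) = a^3 + 5*a^2/2 - 7*a - 4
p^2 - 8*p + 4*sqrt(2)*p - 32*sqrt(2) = (p - 8)*(p + 4*sqrt(2))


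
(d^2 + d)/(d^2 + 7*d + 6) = d/(d + 6)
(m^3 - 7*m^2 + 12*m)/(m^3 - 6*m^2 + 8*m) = (m - 3)/(m - 2)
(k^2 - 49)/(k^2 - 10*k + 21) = (k + 7)/(k - 3)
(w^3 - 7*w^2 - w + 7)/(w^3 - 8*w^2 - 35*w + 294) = (w^2 - 1)/(w^2 - w - 42)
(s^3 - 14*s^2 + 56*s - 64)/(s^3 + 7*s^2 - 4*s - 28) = (s^2 - 12*s + 32)/(s^2 + 9*s + 14)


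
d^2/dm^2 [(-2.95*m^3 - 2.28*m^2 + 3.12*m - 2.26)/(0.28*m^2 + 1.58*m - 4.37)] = (2.22044604925031e-16*m^5 + 5.32907051820075e-15*m^4 - 19.44144*m^3 + 104.409468*m^2 - 321.108282*m - 60.81156)/(0.021952*m^6 + 0.371616*m^5 + 1.069152*m^4 - 7.655416*m^3 - 16.686408*m^2 + 90.519306*m - 83.453453)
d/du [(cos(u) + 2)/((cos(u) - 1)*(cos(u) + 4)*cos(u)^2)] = (3*cos(u)^3 + 14*cos(u)^2 + 14*cos(u) - 16)*sin(u)/((cos(u) - 1)^2*(cos(u) + 4)^2*cos(u)^3)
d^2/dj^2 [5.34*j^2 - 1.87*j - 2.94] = 10.6800000000000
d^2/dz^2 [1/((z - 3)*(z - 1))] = 2*((z - 3)^2 + (z - 3)*(z - 1) + (z - 1)^2)/((z - 3)^3*(z - 1)^3)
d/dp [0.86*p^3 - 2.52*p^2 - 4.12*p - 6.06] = 2.58*p^2 - 5.04*p - 4.12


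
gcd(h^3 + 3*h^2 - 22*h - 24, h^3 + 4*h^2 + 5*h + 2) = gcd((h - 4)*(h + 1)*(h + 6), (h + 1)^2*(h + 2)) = h + 1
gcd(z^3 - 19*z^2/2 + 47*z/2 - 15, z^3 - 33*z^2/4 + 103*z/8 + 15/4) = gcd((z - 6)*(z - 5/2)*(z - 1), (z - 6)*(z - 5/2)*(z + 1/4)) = z^2 - 17*z/2 + 15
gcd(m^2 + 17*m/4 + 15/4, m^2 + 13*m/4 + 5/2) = m + 5/4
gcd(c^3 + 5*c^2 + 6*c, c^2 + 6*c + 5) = 1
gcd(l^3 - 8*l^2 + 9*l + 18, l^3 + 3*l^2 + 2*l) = l + 1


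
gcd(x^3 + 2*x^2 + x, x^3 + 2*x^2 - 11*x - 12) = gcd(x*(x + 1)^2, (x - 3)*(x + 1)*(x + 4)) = x + 1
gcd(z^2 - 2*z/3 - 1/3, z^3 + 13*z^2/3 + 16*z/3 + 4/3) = z + 1/3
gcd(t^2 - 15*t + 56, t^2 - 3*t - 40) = t - 8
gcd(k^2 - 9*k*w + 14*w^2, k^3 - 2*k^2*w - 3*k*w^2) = 1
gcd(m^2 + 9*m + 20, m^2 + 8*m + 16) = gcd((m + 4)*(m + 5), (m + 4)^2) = m + 4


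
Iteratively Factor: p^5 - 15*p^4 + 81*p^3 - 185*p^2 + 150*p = (p - 2)*(p^4 - 13*p^3 + 55*p^2 - 75*p) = (p - 5)*(p - 2)*(p^3 - 8*p^2 + 15*p) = (p - 5)^2*(p - 2)*(p^2 - 3*p) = (p - 5)^2*(p - 3)*(p - 2)*(p)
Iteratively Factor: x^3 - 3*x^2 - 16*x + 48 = (x + 4)*(x^2 - 7*x + 12) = (x - 4)*(x + 4)*(x - 3)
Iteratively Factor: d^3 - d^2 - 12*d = (d)*(d^2 - d - 12) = d*(d - 4)*(d + 3)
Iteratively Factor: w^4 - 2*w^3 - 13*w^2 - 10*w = (w + 1)*(w^3 - 3*w^2 - 10*w) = w*(w + 1)*(w^2 - 3*w - 10) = w*(w - 5)*(w + 1)*(w + 2)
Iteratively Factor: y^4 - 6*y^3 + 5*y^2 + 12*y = (y)*(y^3 - 6*y^2 + 5*y + 12) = y*(y + 1)*(y^2 - 7*y + 12) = y*(y - 4)*(y + 1)*(y - 3)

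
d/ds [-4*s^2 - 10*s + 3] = -8*s - 10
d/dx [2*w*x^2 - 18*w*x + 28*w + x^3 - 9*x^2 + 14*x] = 4*w*x - 18*w + 3*x^2 - 18*x + 14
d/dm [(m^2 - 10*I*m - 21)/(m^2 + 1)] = 2*(5*I*m^2 + 22*m - 5*I)/(m^4 + 2*m^2 + 1)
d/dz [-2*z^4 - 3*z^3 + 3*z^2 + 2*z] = -8*z^3 - 9*z^2 + 6*z + 2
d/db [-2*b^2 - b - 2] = -4*b - 1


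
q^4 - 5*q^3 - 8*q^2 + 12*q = q*(q - 6)*(q - 1)*(q + 2)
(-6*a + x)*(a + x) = -6*a^2 - 5*a*x + x^2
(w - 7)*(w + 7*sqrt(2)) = w^2 - 7*w + 7*sqrt(2)*w - 49*sqrt(2)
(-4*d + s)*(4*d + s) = -16*d^2 + s^2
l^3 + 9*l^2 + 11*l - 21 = (l - 1)*(l + 3)*(l + 7)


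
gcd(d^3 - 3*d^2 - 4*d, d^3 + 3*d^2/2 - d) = d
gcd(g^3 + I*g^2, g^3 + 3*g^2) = g^2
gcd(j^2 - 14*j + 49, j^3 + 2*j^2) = 1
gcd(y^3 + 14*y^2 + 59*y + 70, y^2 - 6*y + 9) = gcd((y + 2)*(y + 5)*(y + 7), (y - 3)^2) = 1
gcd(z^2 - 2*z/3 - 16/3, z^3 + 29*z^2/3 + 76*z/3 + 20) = z + 2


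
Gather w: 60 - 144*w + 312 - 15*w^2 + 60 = -15*w^2 - 144*w + 432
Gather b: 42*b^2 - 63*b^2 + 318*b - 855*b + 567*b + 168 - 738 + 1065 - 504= -21*b^2 + 30*b - 9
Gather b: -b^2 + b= -b^2 + b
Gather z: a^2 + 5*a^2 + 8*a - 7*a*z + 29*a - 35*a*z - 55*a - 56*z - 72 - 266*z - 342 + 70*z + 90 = 6*a^2 - 18*a + z*(-42*a - 252) - 324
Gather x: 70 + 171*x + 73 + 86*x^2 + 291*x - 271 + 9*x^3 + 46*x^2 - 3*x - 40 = 9*x^3 + 132*x^2 + 459*x - 168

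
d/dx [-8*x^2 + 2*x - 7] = 2 - 16*x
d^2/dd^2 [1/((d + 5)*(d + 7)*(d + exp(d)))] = (-(d + 5)^2*(d + 7)^2*(d + exp(d))*exp(d) + 2*(d + 5)^2*(d + 7)^2*(exp(d) + 1)^2 + 2*(d + 5)^2*(d + 7)*(d + exp(d))*(exp(d) + 1) + 2*(d + 5)^2*(d + exp(d))^2 + 2*(d + 5)*(d + 7)^2*(d + exp(d))*(exp(d) + 1) + 2*(d + 5)*(d + 7)*(d + exp(d))^2 + 2*(d + 7)^2*(d + exp(d))^2)/((d + 5)^3*(d + 7)^3*(d + exp(d))^3)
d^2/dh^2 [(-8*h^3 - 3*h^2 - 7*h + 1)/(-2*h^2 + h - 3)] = 2*(-6*h^3 - 138*h^2 + 96*h + 53)/(8*h^6 - 12*h^5 + 42*h^4 - 37*h^3 + 63*h^2 - 27*h + 27)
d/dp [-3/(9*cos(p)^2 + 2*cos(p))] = -(6*sin(p)/cos(p)^2 + 54*tan(p))/(9*cos(p) + 2)^2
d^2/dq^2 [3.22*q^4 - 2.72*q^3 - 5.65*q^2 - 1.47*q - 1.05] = 38.64*q^2 - 16.32*q - 11.3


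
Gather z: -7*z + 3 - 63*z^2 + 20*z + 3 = -63*z^2 + 13*z + 6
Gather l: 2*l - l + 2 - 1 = l + 1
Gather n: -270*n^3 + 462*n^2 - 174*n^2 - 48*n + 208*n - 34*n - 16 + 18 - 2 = -270*n^3 + 288*n^2 + 126*n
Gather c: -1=-1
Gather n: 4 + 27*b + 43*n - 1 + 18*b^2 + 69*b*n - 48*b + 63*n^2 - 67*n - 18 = 18*b^2 - 21*b + 63*n^2 + n*(69*b - 24) - 15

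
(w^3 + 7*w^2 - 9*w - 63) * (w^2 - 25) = w^5 + 7*w^4 - 34*w^3 - 238*w^2 + 225*w + 1575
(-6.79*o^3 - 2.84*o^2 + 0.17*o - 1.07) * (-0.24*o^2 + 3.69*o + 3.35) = 1.6296*o^5 - 24.3735*o^4 - 33.2669*o^3 - 8.6299*o^2 - 3.3788*o - 3.5845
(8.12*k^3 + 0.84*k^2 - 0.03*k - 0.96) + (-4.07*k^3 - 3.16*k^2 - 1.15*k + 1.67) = 4.05*k^3 - 2.32*k^2 - 1.18*k + 0.71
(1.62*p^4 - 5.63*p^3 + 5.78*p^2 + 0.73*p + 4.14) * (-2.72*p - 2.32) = -4.4064*p^5 + 11.5552*p^4 - 2.66*p^3 - 15.3952*p^2 - 12.9544*p - 9.6048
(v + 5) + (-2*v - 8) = -v - 3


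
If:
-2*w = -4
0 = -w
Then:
No Solution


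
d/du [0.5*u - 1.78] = 0.500000000000000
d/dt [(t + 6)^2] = 2*t + 12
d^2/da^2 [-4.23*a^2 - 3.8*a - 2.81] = -8.46000000000000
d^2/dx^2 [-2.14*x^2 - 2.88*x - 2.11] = -4.28000000000000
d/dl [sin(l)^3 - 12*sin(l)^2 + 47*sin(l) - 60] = (3*sin(l)^2 - 24*sin(l) + 47)*cos(l)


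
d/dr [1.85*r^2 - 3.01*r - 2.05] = 3.7*r - 3.01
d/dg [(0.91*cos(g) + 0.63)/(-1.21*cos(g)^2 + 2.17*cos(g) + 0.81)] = (-1.1011*cos(g)^2 - 1.5246*cos(g) + 0.63)*sin(g)/(1.4641*cos(g)^4 - 5.2514*cos(g)^3 + 2.7487*cos(g)^2 + 3.5154*cos(g) + 0.6561)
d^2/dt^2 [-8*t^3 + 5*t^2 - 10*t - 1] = 10 - 48*t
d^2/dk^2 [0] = 0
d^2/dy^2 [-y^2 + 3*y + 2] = -2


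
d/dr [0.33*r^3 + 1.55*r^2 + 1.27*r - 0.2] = 0.99*r^2 + 3.1*r + 1.27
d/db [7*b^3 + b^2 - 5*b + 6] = 21*b^2 + 2*b - 5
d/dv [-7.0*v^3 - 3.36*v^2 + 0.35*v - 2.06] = -21.0*v^2 - 6.72*v + 0.35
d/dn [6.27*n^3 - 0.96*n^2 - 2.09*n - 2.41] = 18.81*n^2 - 1.92*n - 2.09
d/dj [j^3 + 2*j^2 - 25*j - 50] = 3*j^2 + 4*j - 25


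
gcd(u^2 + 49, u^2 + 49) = u^2 + 49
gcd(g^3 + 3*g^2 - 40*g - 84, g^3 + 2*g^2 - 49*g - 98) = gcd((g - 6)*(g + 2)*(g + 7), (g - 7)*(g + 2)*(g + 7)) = g^2 + 9*g + 14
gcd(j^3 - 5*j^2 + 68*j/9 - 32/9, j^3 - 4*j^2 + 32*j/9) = j^2 - 4*j + 32/9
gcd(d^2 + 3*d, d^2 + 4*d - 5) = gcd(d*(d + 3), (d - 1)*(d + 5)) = 1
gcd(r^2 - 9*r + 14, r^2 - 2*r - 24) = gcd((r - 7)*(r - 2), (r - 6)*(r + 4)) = 1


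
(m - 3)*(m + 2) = m^2 - m - 6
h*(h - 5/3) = h^2 - 5*h/3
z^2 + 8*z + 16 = (z + 4)^2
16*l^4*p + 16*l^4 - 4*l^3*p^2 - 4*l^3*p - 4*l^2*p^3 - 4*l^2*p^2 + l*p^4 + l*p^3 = (-4*l + p)*(-2*l + p)*(2*l + p)*(l*p + l)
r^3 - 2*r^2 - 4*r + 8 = (r - 2)^2*(r + 2)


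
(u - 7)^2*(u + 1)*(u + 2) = u^4 - 11*u^3 + 9*u^2 + 119*u + 98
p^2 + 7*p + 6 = (p + 1)*(p + 6)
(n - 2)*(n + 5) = n^2 + 3*n - 10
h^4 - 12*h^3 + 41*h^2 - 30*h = h*(h - 6)*(h - 5)*(h - 1)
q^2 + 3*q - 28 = (q - 4)*(q + 7)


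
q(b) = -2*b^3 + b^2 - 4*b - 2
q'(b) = -6*b^2 + 2*b - 4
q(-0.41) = -0.05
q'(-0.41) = -5.83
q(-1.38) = 10.68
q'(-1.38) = -18.19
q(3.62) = -98.25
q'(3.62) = -75.39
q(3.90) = -121.03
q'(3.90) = -87.46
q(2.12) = -25.04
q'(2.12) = -26.73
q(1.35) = -10.50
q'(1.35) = -12.24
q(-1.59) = 14.93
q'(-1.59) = -22.35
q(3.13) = -66.05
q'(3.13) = -56.52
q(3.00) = -59.00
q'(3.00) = -52.00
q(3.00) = -59.00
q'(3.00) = -52.00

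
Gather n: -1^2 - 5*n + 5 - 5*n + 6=10 - 10*n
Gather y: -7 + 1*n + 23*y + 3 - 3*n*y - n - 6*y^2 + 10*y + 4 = -6*y^2 + y*(33 - 3*n)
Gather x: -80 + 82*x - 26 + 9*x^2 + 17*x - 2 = 9*x^2 + 99*x - 108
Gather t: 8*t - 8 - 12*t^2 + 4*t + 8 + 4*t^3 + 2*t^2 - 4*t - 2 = 4*t^3 - 10*t^2 + 8*t - 2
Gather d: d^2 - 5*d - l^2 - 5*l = d^2 - 5*d - l^2 - 5*l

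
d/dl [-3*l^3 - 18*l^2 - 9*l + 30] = -9*l^2 - 36*l - 9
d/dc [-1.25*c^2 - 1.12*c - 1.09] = -2.5*c - 1.12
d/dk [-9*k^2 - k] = -18*k - 1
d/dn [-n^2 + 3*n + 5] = 3 - 2*n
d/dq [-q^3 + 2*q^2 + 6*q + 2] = -3*q^2 + 4*q + 6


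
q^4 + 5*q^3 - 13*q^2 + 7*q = q*(q - 1)^2*(q + 7)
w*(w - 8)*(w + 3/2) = w^3 - 13*w^2/2 - 12*w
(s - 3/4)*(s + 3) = s^2 + 9*s/4 - 9/4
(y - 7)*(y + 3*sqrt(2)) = y^2 - 7*y + 3*sqrt(2)*y - 21*sqrt(2)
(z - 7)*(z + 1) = z^2 - 6*z - 7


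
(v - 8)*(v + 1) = v^2 - 7*v - 8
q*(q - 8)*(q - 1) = q^3 - 9*q^2 + 8*q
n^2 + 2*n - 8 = (n - 2)*(n + 4)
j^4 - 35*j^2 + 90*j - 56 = (j - 4)*(j - 2)*(j - 1)*(j + 7)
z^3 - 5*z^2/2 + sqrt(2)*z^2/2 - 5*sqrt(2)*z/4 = z*(z - 5/2)*(z + sqrt(2)/2)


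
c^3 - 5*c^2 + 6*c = c*(c - 3)*(c - 2)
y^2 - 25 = (y - 5)*(y + 5)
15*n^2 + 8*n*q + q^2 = (3*n + q)*(5*n + q)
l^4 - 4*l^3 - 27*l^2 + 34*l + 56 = (l - 7)*(l - 2)*(l + 1)*(l + 4)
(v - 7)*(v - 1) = v^2 - 8*v + 7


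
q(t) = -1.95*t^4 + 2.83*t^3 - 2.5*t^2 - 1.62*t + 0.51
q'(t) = -7.8*t^3 + 8.49*t^2 - 5.0*t - 1.62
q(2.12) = -26.59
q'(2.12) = -48.38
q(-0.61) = -0.34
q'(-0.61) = 6.36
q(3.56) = -222.47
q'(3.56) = -263.74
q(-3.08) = -276.39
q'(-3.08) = 322.22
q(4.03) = -375.74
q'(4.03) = -394.40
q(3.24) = -149.62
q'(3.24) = -193.99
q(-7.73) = -8405.80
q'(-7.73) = 4147.07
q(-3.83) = -608.55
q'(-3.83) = 580.29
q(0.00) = 0.51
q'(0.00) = -1.62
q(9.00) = -10947.45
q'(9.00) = -5045.13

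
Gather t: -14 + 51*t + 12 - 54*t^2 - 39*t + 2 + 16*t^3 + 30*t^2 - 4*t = 16*t^3 - 24*t^2 + 8*t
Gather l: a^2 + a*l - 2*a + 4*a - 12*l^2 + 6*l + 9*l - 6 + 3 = a^2 + 2*a - 12*l^2 + l*(a + 15) - 3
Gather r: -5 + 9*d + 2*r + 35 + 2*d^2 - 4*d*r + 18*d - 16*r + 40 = 2*d^2 + 27*d + r*(-4*d - 14) + 70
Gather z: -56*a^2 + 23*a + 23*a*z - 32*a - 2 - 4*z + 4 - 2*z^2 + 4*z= -56*a^2 + 23*a*z - 9*a - 2*z^2 + 2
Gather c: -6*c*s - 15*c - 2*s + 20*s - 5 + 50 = c*(-6*s - 15) + 18*s + 45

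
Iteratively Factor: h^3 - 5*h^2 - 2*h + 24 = (h - 3)*(h^2 - 2*h - 8) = (h - 4)*(h - 3)*(h + 2)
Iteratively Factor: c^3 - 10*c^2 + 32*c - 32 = (c - 4)*(c^2 - 6*c + 8) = (c - 4)^2*(c - 2)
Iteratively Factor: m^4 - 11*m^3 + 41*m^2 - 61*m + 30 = (m - 1)*(m^3 - 10*m^2 + 31*m - 30) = (m - 3)*(m - 1)*(m^2 - 7*m + 10) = (m - 3)*(m - 2)*(m - 1)*(m - 5)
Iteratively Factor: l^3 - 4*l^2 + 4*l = (l - 2)*(l^2 - 2*l) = (l - 2)^2*(l)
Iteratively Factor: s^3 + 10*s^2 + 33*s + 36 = (s + 3)*(s^2 + 7*s + 12) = (s + 3)^2*(s + 4)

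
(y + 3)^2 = y^2 + 6*y + 9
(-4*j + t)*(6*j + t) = -24*j^2 + 2*j*t + t^2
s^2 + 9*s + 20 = (s + 4)*(s + 5)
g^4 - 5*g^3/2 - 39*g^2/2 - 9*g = g*(g - 6)*(g + 1/2)*(g + 3)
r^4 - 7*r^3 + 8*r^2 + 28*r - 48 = (r - 4)*(r - 3)*(r - 2)*(r + 2)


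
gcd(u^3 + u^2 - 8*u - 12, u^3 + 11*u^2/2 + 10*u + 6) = u^2 + 4*u + 4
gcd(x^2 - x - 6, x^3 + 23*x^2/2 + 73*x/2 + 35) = x + 2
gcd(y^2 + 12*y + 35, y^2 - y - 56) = y + 7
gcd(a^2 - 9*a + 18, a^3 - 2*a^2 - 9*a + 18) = a - 3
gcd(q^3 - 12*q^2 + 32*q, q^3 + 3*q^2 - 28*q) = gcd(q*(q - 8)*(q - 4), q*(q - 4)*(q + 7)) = q^2 - 4*q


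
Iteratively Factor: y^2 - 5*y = (y)*(y - 5)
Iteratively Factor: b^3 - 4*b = (b)*(b^2 - 4) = b*(b + 2)*(b - 2)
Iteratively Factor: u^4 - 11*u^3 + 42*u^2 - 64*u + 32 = (u - 4)*(u^3 - 7*u^2 + 14*u - 8) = (u - 4)*(u - 1)*(u^2 - 6*u + 8) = (u - 4)^2*(u - 1)*(u - 2)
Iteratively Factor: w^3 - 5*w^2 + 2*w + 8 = (w + 1)*(w^2 - 6*w + 8) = (w - 2)*(w + 1)*(w - 4)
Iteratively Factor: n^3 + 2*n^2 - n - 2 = (n + 2)*(n^2 - 1) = (n + 1)*(n + 2)*(n - 1)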